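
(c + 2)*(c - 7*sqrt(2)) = c^2 - 7*sqrt(2)*c + 2*c - 14*sqrt(2)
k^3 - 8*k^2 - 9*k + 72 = (k - 8)*(k - 3)*(k + 3)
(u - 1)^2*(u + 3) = u^3 + u^2 - 5*u + 3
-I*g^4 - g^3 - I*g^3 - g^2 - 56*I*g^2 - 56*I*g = g*(g - 8*I)*(g + 7*I)*(-I*g - I)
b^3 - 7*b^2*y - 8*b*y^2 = b*(b - 8*y)*(b + y)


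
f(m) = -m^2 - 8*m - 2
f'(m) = -2*m - 8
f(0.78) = -8.85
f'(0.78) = -9.56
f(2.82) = -32.51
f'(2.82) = -13.64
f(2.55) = -28.90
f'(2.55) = -13.10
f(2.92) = -33.89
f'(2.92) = -13.84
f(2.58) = -29.30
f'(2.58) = -13.16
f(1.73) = -18.83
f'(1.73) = -11.46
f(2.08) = -22.97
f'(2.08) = -12.16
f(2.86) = -33.06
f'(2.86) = -13.72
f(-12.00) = -50.00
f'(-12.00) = 16.00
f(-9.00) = -11.00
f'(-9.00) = 10.00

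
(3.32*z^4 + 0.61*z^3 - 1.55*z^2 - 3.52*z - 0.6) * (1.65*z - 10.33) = 5.478*z^5 - 33.2891*z^4 - 8.8588*z^3 + 10.2035*z^2 + 35.3716*z + 6.198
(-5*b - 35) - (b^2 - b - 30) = -b^2 - 4*b - 5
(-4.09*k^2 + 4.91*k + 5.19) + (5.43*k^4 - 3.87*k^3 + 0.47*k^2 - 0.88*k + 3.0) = 5.43*k^4 - 3.87*k^3 - 3.62*k^2 + 4.03*k + 8.19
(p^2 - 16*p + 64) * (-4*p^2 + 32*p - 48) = -4*p^4 + 96*p^3 - 816*p^2 + 2816*p - 3072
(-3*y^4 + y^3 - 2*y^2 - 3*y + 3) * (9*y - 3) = -27*y^5 + 18*y^4 - 21*y^3 - 21*y^2 + 36*y - 9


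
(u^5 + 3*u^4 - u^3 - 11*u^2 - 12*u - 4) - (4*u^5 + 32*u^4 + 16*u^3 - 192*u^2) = -3*u^5 - 29*u^4 - 17*u^3 + 181*u^2 - 12*u - 4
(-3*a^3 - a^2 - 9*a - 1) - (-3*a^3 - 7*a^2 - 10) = 6*a^2 - 9*a + 9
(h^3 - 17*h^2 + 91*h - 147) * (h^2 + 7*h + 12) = h^5 - 10*h^4 - 16*h^3 + 286*h^2 + 63*h - 1764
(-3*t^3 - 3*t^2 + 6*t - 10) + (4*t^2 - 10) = -3*t^3 + t^2 + 6*t - 20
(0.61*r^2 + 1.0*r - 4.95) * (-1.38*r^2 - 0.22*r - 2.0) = -0.8418*r^4 - 1.5142*r^3 + 5.391*r^2 - 0.911*r + 9.9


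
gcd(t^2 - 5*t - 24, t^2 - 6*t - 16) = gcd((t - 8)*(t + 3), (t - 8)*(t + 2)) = t - 8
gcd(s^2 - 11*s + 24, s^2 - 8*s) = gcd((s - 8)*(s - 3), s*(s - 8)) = s - 8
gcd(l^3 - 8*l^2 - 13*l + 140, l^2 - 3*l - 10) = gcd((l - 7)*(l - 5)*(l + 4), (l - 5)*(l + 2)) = l - 5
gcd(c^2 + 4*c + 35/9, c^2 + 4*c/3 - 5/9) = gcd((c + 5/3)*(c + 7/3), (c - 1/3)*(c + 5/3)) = c + 5/3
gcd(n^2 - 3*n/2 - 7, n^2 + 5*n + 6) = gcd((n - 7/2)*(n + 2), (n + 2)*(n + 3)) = n + 2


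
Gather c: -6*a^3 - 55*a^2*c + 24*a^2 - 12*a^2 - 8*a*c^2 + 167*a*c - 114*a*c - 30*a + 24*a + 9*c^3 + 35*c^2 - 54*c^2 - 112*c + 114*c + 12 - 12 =-6*a^3 + 12*a^2 - 6*a + 9*c^3 + c^2*(-8*a - 19) + c*(-55*a^2 + 53*a + 2)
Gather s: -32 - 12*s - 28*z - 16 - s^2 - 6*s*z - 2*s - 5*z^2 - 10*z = -s^2 + s*(-6*z - 14) - 5*z^2 - 38*z - 48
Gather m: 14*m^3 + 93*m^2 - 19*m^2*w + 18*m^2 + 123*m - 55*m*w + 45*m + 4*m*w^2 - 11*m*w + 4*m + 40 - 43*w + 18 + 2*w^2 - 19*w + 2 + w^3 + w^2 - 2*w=14*m^3 + m^2*(111 - 19*w) + m*(4*w^2 - 66*w + 172) + w^3 + 3*w^2 - 64*w + 60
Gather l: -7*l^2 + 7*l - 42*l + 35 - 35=-7*l^2 - 35*l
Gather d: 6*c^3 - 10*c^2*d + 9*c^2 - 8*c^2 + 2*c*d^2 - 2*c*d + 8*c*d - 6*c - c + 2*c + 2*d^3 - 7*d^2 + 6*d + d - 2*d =6*c^3 + c^2 - 5*c + 2*d^3 + d^2*(2*c - 7) + d*(-10*c^2 + 6*c + 5)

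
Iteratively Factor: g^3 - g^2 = (g)*(g^2 - g) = g*(g - 1)*(g)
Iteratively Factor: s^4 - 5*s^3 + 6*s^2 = (s - 3)*(s^3 - 2*s^2) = s*(s - 3)*(s^2 - 2*s) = s*(s - 3)*(s - 2)*(s)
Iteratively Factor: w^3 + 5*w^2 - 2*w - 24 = (w + 3)*(w^2 + 2*w - 8) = (w + 3)*(w + 4)*(w - 2)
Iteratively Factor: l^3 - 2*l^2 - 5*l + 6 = (l - 1)*(l^2 - l - 6) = (l - 1)*(l + 2)*(l - 3)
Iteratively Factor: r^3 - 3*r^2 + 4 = (r + 1)*(r^2 - 4*r + 4) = (r - 2)*(r + 1)*(r - 2)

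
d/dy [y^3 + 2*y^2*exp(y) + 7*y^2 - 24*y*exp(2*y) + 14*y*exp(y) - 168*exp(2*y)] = 2*y^2*exp(y) + 3*y^2 - 48*y*exp(2*y) + 18*y*exp(y) + 14*y - 360*exp(2*y) + 14*exp(y)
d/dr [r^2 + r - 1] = 2*r + 1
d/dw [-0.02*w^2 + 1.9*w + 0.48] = 1.9 - 0.04*w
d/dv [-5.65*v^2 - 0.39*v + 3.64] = -11.3*v - 0.39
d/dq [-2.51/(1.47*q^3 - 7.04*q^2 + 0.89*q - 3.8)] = (11.0691*q^2 - 35.3408*q + 2.2339)/(1.47*q^3 - 7.04*q^2 + 0.89*q - 3.8)^2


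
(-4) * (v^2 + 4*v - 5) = -4*v^2 - 16*v + 20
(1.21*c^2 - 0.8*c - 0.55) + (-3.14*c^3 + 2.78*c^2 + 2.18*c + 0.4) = -3.14*c^3 + 3.99*c^2 + 1.38*c - 0.15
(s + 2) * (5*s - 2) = 5*s^2 + 8*s - 4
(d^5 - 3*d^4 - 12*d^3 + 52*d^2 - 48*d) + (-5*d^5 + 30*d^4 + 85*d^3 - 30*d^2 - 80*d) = -4*d^5 + 27*d^4 + 73*d^3 + 22*d^2 - 128*d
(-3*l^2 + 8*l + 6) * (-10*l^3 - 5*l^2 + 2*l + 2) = 30*l^5 - 65*l^4 - 106*l^3 - 20*l^2 + 28*l + 12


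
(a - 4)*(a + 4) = a^2 - 16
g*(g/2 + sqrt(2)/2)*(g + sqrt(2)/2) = g^3/2 + 3*sqrt(2)*g^2/4 + g/2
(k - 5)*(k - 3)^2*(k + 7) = k^4 - 4*k^3 - 38*k^2 + 228*k - 315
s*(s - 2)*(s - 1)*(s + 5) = s^4 + 2*s^3 - 13*s^2 + 10*s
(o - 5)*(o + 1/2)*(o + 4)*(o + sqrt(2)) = o^4 - o^3/2 + sqrt(2)*o^3 - 41*o^2/2 - sqrt(2)*o^2/2 - 41*sqrt(2)*o/2 - 10*o - 10*sqrt(2)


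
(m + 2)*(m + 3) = m^2 + 5*m + 6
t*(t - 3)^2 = t^3 - 6*t^2 + 9*t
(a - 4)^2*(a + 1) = a^3 - 7*a^2 + 8*a + 16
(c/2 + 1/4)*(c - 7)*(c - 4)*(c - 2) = c^4/2 - 25*c^3/4 + 87*c^2/4 - 31*c/2 - 14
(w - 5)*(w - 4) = w^2 - 9*w + 20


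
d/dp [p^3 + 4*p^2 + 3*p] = 3*p^2 + 8*p + 3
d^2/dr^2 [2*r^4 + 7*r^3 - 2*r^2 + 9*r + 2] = 24*r^2 + 42*r - 4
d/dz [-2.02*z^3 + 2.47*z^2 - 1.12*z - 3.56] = -6.06*z^2 + 4.94*z - 1.12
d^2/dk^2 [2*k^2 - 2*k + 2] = 4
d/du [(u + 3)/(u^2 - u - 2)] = (u^2 - u - (u + 3)*(2*u - 1) - 2)/(-u^2 + u + 2)^2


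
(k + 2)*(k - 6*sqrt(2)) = k^2 - 6*sqrt(2)*k + 2*k - 12*sqrt(2)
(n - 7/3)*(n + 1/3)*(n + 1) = n^3 - n^2 - 25*n/9 - 7/9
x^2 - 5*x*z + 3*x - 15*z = (x + 3)*(x - 5*z)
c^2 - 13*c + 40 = (c - 8)*(c - 5)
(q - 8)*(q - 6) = q^2 - 14*q + 48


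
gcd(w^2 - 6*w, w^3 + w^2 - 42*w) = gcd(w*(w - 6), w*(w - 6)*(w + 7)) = w^2 - 6*w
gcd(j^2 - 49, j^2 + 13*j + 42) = j + 7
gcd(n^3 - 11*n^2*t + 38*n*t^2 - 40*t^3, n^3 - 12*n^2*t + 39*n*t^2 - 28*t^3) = -n + 4*t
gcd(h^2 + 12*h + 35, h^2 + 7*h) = h + 7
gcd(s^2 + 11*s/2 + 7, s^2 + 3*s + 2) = s + 2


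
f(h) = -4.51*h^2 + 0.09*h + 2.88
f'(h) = 0.09 - 9.02*h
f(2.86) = -33.75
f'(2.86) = -25.71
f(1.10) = -2.48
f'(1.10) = -9.83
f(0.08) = 2.86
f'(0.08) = -0.63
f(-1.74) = -10.93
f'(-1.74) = 15.78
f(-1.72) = -10.62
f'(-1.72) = 15.60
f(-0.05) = 2.86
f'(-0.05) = 0.54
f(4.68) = -95.48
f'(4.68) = -42.12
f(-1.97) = -14.80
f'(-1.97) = 17.86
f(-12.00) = -647.64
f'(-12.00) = 108.33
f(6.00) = -158.94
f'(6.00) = -54.03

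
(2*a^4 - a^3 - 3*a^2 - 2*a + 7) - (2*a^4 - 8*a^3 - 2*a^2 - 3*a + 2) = 7*a^3 - a^2 + a + 5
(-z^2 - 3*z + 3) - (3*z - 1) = -z^2 - 6*z + 4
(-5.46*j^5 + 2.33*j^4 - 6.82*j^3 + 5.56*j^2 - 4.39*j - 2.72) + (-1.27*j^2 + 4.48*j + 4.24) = -5.46*j^5 + 2.33*j^4 - 6.82*j^3 + 4.29*j^2 + 0.0900000000000007*j + 1.52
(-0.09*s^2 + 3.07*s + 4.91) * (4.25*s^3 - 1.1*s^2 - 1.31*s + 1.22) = -0.3825*s^5 + 13.1465*s^4 + 17.6084*s^3 - 9.5325*s^2 - 2.6867*s + 5.9902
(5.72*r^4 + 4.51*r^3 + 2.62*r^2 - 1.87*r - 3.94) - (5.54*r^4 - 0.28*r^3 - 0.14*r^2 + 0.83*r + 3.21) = 0.18*r^4 + 4.79*r^3 + 2.76*r^2 - 2.7*r - 7.15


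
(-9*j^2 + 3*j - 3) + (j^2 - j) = -8*j^2 + 2*j - 3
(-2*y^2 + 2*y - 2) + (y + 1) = -2*y^2 + 3*y - 1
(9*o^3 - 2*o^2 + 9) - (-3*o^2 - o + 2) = 9*o^3 + o^2 + o + 7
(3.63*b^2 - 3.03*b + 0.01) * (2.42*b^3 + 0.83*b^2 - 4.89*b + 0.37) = 8.7846*b^5 - 4.3197*b^4 - 20.2414*b^3 + 16.1681*b^2 - 1.17*b + 0.0037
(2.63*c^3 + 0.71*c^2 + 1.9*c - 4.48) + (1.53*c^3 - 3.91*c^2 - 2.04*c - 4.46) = 4.16*c^3 - 3.2*c^2 - 0.14*c - 8.94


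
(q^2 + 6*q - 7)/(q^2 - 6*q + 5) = (q + 7)/(q - 5)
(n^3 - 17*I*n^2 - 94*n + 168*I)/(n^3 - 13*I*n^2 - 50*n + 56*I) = (n - 6*I)/(n - 2*I)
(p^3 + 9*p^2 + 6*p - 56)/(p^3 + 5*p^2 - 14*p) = (p + 4)/p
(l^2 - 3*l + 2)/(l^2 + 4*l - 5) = (l - 2)/(l + 5)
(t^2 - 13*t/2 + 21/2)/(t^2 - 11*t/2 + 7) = (t - 3)/(t - 2)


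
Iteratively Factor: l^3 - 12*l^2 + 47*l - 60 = (l - 4)*(l^2 - 8*l + 15) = (l - 4)*(l - 3)*(l - 5)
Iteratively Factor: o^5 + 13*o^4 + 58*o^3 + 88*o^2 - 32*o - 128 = (o + 4)*(o^4 + 9*o^3 + 22*o^2 - 32) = (o + 4)^2*(o^3 + 5*o^2 + 2*o - 8) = (o + 4)^3*(o^2 + o - 2) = (o + 2)*(o + 4)^3*(o - 1)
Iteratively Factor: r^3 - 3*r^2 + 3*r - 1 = (r - 1)*(r^2 - 2*r + 1) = (r - 1)^2*(r - 1)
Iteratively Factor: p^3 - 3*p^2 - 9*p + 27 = (p + 3)*(p^2 - 6*p + 9) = (p - 3)*(p + 3)*(p - 3)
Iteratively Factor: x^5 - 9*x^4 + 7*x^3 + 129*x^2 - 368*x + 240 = (x - 3)*(x^4 - 6*x^3 - 11*x^2 + 96*x - 80) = (x - 3)*(x - 1)*(x^3 - 5*x^2 - 16*x + 80) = (x - 3)*(x - 1)*(x + 4)*(x^2 - 9*x + 20) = (x - 4)*(x - 3)*(x - 1)*(x + 4)*(x - 5)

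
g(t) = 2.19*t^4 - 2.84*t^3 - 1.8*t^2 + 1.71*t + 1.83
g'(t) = 8.76*t^3 - 8.52*t^2 - 3.6*t + 1.71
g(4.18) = 438.68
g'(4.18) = 477.58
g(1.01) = 1.07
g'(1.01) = -1.59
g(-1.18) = 6.22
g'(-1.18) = -20.30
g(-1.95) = 44.37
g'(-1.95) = -88.62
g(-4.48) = 1095.58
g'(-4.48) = -940.82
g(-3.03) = 243.72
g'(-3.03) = -309.29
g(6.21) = 2519.85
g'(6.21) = 1748.66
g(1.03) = 1.04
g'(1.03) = -1.46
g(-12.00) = 50041.47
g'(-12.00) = -16319.25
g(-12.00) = 50041.47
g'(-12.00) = -16319.25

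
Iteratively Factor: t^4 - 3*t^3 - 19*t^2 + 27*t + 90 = (t + 3)*(t^3 - 6*t^2 - t + 30) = (t - 5)*(t + 3)*(t^2 - t - 6) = (t - 5)*(t - 3)*(t + 3)*(t + 2)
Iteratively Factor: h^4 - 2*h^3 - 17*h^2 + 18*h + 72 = (h + 3)*(h^3 - 5*h^2 - 2*h + 24) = (h - 4)*(h + 3)*(h^2 - h - 6) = (h - 4)*(h + 2)*(h + 3)*(h - 3)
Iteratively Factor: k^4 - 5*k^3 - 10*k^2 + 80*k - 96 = (k - 4)*(k^3 - k^2 - 14*k + 24) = (k - 4)*(k - 3)*(k^2 + 2*k - 8) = (k - 4)*(k - 3)*(k + 4)*(k - 2)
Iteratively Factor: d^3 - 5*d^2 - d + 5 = (d + 1)*(d^2 - 6*d + 5) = (d - 1)*(d + 1)*(d - 5)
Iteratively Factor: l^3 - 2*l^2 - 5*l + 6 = (l - 1)*(l^2 - l - 6) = (l - 3)*(l - 1)*(l + 2)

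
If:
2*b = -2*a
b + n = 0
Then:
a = n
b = -n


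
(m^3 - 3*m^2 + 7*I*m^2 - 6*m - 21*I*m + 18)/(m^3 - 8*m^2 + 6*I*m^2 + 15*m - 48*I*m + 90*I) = (m + I)/(m - 5)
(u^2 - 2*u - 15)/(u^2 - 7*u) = (u^2 - 2*u - 15)/(u*(u - 7))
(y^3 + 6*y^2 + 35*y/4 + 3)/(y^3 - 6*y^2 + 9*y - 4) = (y^3 + 6*y^2 + 35*y/4 + 3)/(y^3 - 6*y^2 + 9*y - 4)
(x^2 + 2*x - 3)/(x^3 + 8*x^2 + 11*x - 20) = (x + 3)/(x^2 + 9*x + 20)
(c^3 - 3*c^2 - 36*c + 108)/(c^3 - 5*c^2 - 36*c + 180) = (c - 3)/(c - 5)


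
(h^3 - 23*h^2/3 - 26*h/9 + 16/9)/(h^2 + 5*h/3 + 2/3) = (3*h^2 - 25*h + 8)/(3*(h + 1))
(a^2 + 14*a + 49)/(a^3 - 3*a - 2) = (a^2 + 14*a + 49)/(a^3 - 3*a - 2)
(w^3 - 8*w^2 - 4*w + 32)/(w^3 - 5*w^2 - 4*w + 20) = (w - 8)/(w - 5)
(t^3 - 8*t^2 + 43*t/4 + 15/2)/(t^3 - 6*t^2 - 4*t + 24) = (t^2 - 2*t - 5/4)/(t^2 - 4)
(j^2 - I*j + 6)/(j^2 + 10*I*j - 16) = (j - 3*I)/(j + 8*I)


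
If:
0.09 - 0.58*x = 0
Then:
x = 0.16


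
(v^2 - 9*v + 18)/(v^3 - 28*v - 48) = (v - 3)/(v^2 + 6*v + 8)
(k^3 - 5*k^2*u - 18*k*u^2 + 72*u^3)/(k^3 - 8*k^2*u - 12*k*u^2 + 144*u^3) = (-k + 3*u)/(-k + 6*u)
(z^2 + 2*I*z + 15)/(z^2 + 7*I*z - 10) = (z - 3*I)/(z + 2*I)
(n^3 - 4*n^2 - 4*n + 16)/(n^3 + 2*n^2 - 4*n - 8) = (n - 4)/(n + 2)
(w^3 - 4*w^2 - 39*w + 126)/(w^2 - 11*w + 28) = (w^2 + 3*w - 18)/(w - 4)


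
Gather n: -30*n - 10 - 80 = -30*n - 90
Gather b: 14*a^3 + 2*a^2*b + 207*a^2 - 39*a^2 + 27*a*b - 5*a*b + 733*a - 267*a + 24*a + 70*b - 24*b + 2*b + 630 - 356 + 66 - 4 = 14*a^3 + 168*a^2 + 490*a + b*(2*a^2 + 22*a + 48) + 336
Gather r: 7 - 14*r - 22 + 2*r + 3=-12*r - 12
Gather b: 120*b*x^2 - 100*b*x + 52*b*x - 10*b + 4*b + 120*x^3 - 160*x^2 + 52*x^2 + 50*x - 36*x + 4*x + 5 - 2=b*(120*x^2 - 48*x - 6) + 120*x^3 - 108*x^2 + 18*x + 3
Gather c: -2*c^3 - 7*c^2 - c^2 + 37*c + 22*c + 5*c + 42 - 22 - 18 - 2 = -2*c^3 - 8*c^2 + 64*c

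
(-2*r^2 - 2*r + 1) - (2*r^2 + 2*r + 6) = -4*r^2 - 4*r - 5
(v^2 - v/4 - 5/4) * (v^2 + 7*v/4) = v^4 + 3*v^3/2 - 27*v^2/16 - 35*v/16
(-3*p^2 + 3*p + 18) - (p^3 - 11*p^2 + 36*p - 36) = -p^3 + 8*p^2 - 33*p + 54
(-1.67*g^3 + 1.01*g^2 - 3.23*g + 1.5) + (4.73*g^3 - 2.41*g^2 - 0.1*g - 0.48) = 3.06*g^3 - 1.4*g^2 - 3.33*g + 1.02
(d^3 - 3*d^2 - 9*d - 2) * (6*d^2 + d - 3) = 6*d^5 - 17*d^4 - 60*d^3 - 12*d^2 + 25*d + 6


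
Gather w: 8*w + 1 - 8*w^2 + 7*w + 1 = -8*w^2 + 15*w + 2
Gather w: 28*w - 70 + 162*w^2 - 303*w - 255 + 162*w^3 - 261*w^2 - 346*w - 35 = 162*w^3 - 99*w^2 - 621*w - 360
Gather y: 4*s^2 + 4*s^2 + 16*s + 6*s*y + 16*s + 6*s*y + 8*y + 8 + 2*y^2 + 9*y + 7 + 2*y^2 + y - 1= 8*s^2 + 32*s + 4*y^2 + y*(12*s + 18) + 14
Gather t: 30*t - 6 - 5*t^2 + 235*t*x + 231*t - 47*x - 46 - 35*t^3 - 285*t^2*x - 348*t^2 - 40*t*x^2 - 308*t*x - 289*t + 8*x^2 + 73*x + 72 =-35*t^3 + t^2*(-285*x - 353) + t*(-40*x^2 - 73*x - 28) + 8*x^2 + 26*x + 20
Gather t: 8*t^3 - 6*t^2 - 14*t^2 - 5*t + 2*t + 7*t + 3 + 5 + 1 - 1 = 8*t^3 - 20*t^2 + 4*t + 8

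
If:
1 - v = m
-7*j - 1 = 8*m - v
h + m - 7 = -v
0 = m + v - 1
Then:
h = 6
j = 9*v/7 - 9/7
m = 1 - v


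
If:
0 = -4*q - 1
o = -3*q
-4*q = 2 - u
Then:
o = 3/4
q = -1/4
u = 1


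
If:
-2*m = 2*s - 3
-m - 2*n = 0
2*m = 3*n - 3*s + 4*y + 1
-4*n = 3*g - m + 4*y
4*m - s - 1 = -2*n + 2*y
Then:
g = -2/9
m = 17/15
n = -17/30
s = 11/30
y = 61/60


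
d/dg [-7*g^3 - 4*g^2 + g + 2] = -21*g^2 - 8*g + 1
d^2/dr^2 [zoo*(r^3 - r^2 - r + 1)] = zoo*(r + 1)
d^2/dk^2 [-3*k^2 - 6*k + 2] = -6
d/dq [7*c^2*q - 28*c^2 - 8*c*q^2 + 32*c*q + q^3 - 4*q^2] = 7*c^2 - 16*c*q + 32*c + 3*q^2 - 8*q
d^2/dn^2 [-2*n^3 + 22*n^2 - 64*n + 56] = 44 - 12*n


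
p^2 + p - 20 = (p - 4)*(p + 5)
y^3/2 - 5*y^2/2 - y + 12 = (y/2 + 1)*(y - 4)*(y - 3)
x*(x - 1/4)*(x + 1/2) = x^3 + x^2/4 - x/8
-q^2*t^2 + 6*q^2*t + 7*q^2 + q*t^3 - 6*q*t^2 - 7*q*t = (-q + t)*(t - 7)*(q*t + q)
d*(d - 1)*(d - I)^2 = d^4 - d^3 - 2*I*d^3 - d^2 + 2*I*d^2 + d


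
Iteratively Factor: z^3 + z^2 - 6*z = (z + 3)*(z^2 - 2*z) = z*(z + 3)*(z - 2)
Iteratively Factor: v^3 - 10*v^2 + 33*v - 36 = (v - 3)*(v^2 - 7*v + 12) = (v - 4)*(v - 3)*(v - 3)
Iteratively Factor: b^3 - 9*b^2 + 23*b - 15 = (b - 5)*(b^2 - 4*b + 3) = (b - 5)*(b - 1)*(b - 3)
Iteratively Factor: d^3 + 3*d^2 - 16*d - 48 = (d - 4)*(d^2 + 7*d + 12) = (d - 4)*(d + 4)*(d + 3)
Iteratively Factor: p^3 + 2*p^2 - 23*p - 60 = (p - 5)*(p^2 + 7*p + 12) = (p - 5)*(p + 4)*(p + 3)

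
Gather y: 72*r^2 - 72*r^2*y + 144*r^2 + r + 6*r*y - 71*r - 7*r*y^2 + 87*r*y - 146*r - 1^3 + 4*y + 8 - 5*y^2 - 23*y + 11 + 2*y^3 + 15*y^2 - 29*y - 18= 216*r^2 - 216*r + 2*y^3 + y^2*(10 - 7*r) + y*(-72*r^2 + 93*r - 48)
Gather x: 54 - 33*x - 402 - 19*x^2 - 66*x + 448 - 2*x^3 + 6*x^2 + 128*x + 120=-2*x^3 - 13*x^2 + 29*x + 220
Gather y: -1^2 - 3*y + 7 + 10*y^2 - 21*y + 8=10*y^2 - 24*y + 14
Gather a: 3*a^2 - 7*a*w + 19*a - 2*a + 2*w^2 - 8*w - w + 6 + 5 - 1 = 3*a^2 + a*(17 - 7*w) + 2*w^2 - 9*w + 10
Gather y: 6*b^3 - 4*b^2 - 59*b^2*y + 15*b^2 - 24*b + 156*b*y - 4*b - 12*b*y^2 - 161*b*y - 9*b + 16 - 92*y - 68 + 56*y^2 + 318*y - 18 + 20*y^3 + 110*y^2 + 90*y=6*b^3 + 11*b^2 - 37*b + 20*y^3 + y^2*(166 - 12*b) + y*(-59*b^2 - 5*b + 316) - 70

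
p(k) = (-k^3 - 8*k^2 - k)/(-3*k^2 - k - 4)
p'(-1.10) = -1.03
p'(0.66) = 1.54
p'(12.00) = 0.34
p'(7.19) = 0.37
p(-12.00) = -1.39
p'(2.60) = 0.63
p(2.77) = 2.87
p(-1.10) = 1.11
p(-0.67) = 0.56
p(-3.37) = 1.42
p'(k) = (6*k + 1)*(-k^3 - 8*k^2 - k)/(-3*k^2 - k - 4)^2 + (-3*k^2 - 16*k - 1)/(-3*k^2 - k - 4)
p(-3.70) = 1.33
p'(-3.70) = 0.27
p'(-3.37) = 0.24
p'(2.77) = 0.60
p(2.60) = 2.76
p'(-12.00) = 0.34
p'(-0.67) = -1.43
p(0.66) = 0.74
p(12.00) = 6.46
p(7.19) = 4.77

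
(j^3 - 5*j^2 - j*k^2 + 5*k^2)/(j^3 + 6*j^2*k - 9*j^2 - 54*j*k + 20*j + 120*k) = (j^2 - k^2)/(j^2 + 6*j*k - 4*j - 24*k)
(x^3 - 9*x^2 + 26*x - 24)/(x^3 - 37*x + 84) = (x - 2)/(x + 7)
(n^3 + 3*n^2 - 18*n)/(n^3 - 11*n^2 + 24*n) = (n + 6)/(n - 8)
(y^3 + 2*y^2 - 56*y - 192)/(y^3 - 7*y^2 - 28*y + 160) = (y^2 + 10*y + 24)/(y^2 + y - 20)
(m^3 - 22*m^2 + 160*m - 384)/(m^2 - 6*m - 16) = (m^2 - 14*m + 48)/(m + 2)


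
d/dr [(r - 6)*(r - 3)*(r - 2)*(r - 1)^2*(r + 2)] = 6*r^5 - 55*r^4 + 132*r^3 - 3*r^2 - 260*r + 180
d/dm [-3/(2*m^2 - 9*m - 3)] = 3*(4*m - 9)/(-2*m^2 + 9*m + 3)^2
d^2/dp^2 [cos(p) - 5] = -cos(p)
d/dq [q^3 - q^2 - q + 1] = 3*q^2 - 2*q - 1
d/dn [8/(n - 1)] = -8/(n - 1)^2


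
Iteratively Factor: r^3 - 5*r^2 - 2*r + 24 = (r + 2)*(r^2 - 7*r + 12) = (r - 4)*(r + 2)*(r - 3)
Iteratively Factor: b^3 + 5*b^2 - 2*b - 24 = (b + 3)*(b^2 + 2*b - 8) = (b + 3)*(b + 4)*(b - 2)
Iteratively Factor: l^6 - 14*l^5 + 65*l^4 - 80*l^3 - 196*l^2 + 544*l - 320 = (l - 2)*(l^5 - 12*l^4 + 41*l^3 + 2*l^2 - 192*l + 160) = (l - 4)*(l - 2)*(l^4 - 8*l^3 + 9*l^2 + 38*l - 40) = (l - 4)*(l - 2)*(l + 2)*(l^3 - 10*l^2 + 29*l - 20) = (l - 4)^2*(l - 2)*(l + 2)*(l^2 - 6*l + 5) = (l - 4)^2*(l - 2)*(l - 1)*(l + 2)*(l - 5)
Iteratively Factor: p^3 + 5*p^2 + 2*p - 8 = (p - 1)*(p^2 + 6*p + 8) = (p - 1)*(p + 4)*(p + 2)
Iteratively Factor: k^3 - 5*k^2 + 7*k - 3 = (k - 1)*(k^2 - 4*k + 3) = (k - 1)^2*(k - 3)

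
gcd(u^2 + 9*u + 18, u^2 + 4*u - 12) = u + 6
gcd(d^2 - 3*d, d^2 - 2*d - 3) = d - 3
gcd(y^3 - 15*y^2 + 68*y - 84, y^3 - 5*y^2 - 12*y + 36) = y^2 - 8*y + 12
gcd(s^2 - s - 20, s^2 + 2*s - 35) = s - 5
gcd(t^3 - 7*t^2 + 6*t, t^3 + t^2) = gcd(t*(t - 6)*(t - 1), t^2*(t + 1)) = t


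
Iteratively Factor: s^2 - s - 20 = (s - 5)*(s + 4)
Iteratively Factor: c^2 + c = (c + 1)*(c)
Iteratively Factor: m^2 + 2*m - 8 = (m + 4)*(m - 2)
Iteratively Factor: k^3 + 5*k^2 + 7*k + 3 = (k + 1)*(k^2 + 4*k + 3) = (k + 1)*(k + 3)*(k + 1)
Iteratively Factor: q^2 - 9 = (q + 3)*(q - 3)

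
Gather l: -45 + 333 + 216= 504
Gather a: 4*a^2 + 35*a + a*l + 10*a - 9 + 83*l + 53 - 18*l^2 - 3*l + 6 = 4*a^2 + a*(l + 45) - 18*l^2 + 80*l + 50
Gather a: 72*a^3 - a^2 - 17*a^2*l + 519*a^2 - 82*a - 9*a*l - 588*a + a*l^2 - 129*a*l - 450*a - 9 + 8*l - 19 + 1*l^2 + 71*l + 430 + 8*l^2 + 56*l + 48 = 72*a^3 + a^2*(518 - 17*l) + a*(l^2 - 138*l - 1120) + 9*l^2 + 135*l + 450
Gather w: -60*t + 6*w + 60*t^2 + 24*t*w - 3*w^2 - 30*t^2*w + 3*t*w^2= 60*t^2 - 60*t + w^2*(3*t - 3) + w*(-30*t^2 + 24*t + 6)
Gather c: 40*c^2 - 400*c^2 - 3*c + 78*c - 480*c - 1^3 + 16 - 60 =-360*c^2 - 405*c - 45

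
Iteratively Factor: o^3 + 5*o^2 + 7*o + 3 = (o + 3)*(o^2 + 2*o + 1) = (o + 1)*(o + 3)*(o + 1)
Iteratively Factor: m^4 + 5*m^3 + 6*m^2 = (m + 2)*(m^3 + 3*m^2) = m*(m + 2)*(m^2 + 3*m) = m*(m + 2)*(m + 3)*(m)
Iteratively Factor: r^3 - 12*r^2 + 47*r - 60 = (r - 4)*(r^2 - 8*r + 15) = (r - 5)*(r - 4)*(r - 3)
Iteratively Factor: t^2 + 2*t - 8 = (t + 4)*(t - 2)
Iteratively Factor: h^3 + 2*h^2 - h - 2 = (h - 1)*(h^2 + 3*h + 2) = (h - 1)*(h + 1)*(h + 2)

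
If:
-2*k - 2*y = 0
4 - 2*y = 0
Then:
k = -2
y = 2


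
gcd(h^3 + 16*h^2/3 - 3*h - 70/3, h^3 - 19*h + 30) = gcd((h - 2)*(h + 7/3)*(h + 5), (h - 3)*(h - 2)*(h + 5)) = h^2 + 3*h - 10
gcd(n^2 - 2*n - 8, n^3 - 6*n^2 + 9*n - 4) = n - 4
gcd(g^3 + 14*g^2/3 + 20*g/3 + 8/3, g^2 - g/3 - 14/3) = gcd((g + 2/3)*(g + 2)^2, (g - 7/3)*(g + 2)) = g + 2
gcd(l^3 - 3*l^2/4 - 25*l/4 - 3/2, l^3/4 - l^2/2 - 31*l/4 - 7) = 1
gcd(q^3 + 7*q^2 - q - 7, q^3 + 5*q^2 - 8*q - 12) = q + 1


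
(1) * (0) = 0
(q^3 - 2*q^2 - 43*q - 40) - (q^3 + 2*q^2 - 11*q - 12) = -4*q^2 - 32*q - 28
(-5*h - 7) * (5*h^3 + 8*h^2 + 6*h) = -25*h^4 - 75*h^3 - 86*h^2 - 42*h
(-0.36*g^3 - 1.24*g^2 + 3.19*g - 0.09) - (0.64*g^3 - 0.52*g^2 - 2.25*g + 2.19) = -1.0*g^3 - 0.72*g^2 + 5.44*g - 2.28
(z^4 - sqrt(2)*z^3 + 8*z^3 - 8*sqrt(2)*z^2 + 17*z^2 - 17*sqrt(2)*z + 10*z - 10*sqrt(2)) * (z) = z^5 - sqrt(2)*z^4 + 8*z^4 - 8*sqrt(2)*z^3 + 17*z^3 - 17*sqrt(2)*z^2 + 10*z^2 - 10*sqrt(2)*z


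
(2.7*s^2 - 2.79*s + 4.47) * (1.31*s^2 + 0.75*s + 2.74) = 3.537*s^4 - 1.6299*s^3 + 11.1612*s^2 - 4.2921*s + 12.2478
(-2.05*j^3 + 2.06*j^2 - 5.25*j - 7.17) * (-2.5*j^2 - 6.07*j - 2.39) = 5.125*j^5 + 7.2935*j^4 + 5.5203*j^3 + 44.8691*j^2 + 56.0694*j + 17.1363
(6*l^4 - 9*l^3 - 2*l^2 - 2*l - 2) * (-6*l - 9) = -36*l^5 + 93*l^3 + 30*l^2 + 30*l + 18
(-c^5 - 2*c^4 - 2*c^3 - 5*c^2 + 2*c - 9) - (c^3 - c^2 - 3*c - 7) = -c^5 - 2*c^4 - 3*c^3 - 4*c^2 + 5*c - 2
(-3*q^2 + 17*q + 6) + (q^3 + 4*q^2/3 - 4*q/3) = q^3 - 5*q^2/3 + 47*q/3 + 6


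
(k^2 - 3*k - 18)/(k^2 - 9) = (k - 6)/(k - 3)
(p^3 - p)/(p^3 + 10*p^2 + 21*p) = (p^2 - 1)/(p^2 + 10*p + 21)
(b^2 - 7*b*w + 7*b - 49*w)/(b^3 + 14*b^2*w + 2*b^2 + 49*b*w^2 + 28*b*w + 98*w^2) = (b^2 - 7*b*w + 7*b - 49*w)/(b^3 + 14*b^2*w + 2*b^2 + 49*b*w^2 + 28*b*w + 98*w^2)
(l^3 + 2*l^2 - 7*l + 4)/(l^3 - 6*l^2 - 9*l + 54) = (l^3 + 2*l^2 - 7*l + 4)/(l^3 - 6*l^2 - 9*l + 54)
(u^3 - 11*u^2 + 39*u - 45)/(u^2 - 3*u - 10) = (u^2 - 6*u + 9)/(u + 2)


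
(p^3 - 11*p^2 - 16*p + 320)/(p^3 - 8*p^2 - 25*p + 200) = (p - 8)/(p - 5)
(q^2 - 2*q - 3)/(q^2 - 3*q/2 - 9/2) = 2*(q + 1)/(2*q + 3)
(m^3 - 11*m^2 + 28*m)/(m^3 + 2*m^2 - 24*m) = (m - 7)/(m + 6)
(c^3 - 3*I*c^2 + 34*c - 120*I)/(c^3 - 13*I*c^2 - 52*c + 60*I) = (c^2 + 2*I*c + 24)/(c^2 - 8*I*c - 12)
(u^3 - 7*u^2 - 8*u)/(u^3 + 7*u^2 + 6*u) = (u - 8)/(u + 6)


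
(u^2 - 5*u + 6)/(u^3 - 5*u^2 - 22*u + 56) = (u - 3)/(u^2 - 3*u - 28)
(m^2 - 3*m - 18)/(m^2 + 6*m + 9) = (m - 6)/(m + 3)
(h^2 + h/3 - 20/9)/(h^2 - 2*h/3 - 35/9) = (3*h - 4)/(3*h - 7)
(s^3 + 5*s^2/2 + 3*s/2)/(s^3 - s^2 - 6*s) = (s^2 + 5*s/2 + 3/2)/(s^2 - s - 6)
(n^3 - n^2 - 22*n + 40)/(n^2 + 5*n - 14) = (n^2 + n - 20)/(n + 7)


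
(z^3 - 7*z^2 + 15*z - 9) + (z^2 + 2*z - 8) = z^3 - 6*z^2 + 17*z - 17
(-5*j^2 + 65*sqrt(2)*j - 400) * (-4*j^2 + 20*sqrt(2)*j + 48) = 20*j^4 - 360*sqrt(2)*j^3 + 3960*j^2 - 4880*sqrt(2)*j - 19200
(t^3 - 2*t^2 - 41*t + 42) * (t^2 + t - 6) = t^5 - t^4 - 49*t^3 + 13*t^2 + 288*t - 252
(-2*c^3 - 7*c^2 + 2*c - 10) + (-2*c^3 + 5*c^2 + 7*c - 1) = -4*c^3 - 2*c^2 + 9*c - 11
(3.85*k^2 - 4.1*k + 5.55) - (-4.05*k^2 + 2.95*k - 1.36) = 7.9*k^2 - 7.05*k + 6.91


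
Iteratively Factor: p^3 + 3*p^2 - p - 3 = (p + 3)*(p^2 - 1) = (p - 1)*(p + 3)*(p + 1)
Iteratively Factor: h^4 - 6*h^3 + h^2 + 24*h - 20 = (h - 2)*(h^3 - 4*h^2 - 7*h + 10) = (h - 2)*(h + 2)*(h^2 - 6*h + 5) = (h - 5)*(h - 2)*(h + 2)*(h - 1)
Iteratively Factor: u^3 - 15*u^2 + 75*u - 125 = (u - 5)*(u^2 - 10*u + 25) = (u - 5)^2*(u - 5)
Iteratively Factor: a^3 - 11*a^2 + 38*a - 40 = (a - 5)*(a^2 - 6*a + 8) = (a - 5)*(a - 4)*(a - 2)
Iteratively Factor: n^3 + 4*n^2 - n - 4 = (n + 1)*(n^2 + 3*n - 4) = (n - 1)*(n + 1)*(n + 4)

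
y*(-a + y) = -a*y + y^2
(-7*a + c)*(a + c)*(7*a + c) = -49*a^3 - 49*a^2*c + a*c^2 + c^3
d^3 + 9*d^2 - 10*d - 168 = (d - 4)*(d + 6)*(d + 7)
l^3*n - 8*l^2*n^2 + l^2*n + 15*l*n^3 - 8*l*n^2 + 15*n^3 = (l - 5*n)*(l - 3*n)*(l*n + n)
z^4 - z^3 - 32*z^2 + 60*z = z*(z - 5)*(z - 2)*(z + 6)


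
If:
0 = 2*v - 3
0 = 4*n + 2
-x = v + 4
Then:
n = -1/2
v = 3/2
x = -11/2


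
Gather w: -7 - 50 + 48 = -9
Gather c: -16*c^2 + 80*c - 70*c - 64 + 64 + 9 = -16*c^2 + 10*c + 9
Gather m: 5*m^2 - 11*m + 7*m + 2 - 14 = 5*m^2 - 4*m - 12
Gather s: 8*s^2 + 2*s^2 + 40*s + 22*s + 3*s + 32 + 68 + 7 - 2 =10*s^2 + 65*s + 105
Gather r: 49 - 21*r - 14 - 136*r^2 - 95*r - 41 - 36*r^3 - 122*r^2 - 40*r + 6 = -36*r^3 - 258*r^2 - 156*r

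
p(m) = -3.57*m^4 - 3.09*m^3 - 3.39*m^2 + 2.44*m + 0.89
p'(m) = -14.28*m^3 - 9.27*m^2 - 6.78*m + 2.44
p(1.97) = -84.85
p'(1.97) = -156.07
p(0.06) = 1.02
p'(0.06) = 2.00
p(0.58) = 0.16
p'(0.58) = -7.40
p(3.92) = -1070.74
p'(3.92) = -1026.76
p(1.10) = -9.87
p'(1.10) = -35.24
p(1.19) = -13.37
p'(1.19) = -42.82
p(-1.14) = -7.75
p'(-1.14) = 19.28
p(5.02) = -2730.36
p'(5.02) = -2071.71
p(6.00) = -5400.67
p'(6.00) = -3456.44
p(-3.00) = -242.68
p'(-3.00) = 324.91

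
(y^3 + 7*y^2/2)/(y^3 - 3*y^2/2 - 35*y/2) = y/(y - 5)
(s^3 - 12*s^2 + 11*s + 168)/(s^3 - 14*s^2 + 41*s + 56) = (s + 3)/(s + 1)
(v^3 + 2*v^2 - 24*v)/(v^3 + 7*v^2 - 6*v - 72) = v*(v - 4)/(v^2 + v - 12)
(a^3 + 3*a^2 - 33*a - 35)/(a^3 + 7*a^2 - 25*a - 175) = (a + 1)/(a + 5)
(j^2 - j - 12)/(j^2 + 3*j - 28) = (j + 3)/(j + 7)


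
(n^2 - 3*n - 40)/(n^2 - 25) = (n - 8)/(n - 5)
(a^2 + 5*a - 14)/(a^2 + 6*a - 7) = (a - 2)/(a - 1)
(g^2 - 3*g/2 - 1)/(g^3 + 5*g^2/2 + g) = (g - 2)/(g*(g + 2))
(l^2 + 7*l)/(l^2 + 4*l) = (l + 7)/(l + 4)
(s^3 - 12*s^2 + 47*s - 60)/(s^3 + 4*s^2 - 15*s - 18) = (s^2 - 9*s + 20)/(s^2 + 7*s + 6)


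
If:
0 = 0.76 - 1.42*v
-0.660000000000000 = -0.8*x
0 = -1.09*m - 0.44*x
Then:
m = -0.33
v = 0.54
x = 0.82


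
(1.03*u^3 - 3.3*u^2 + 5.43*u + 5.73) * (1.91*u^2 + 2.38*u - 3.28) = 1.9673*u^5 - 3.8516*u^4 - 0.861099999999999*u^3 + 34.6917*u^2 - 4.173*u - 18.7944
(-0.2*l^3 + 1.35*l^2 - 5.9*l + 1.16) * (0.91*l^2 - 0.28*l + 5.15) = -0.182*l^5 + 1.2845*l^4 - 6.777*l^3 + 9.6601*l^2 - 30.7098*l + 5.974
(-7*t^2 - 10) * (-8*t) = 56*t^3 + 80*t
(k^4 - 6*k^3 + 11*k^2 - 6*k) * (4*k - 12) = 4*k^5 - 36*k^4 + 116*k^3 - 156*k^2 + 72*k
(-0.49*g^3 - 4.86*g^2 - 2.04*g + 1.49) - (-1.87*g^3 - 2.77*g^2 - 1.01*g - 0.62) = 1.38*g^3 - 2.09*g^2 - 1.03*g + 2.11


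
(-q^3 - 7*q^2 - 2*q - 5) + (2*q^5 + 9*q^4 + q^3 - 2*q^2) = 2*q^5 + 9*q^4 - 9*q^2 - 2*q - 5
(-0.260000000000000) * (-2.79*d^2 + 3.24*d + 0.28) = 0.7254*d^2 - 0.8424*d - 0.0728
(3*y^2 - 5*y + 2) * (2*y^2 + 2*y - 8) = 6*y^4 - 4*y^3 - 30*y^2 + 44*y - 16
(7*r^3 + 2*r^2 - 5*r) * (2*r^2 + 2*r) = 14*r^5 + 18*r^4 - 6*r^3 - 10*r^2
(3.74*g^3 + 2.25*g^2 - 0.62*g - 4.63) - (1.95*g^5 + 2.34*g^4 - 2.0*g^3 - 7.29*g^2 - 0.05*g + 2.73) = -1.95*g^5 - 2.34*g^4 + 5.74*g^3 + 9.54*g^2 - 0.57*g - 7.36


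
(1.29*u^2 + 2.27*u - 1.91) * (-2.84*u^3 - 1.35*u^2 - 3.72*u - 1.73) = -3.6636*u^5 - 8.1883*u^4 - 2.4389*u^3 - 8.0976*u^2 + 3.1781*u + 3.3043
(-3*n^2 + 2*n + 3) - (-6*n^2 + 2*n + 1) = 3*n^2 + 2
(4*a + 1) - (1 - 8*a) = 12*a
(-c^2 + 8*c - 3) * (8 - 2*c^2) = 2*c^4 - 16*c^3 - 2*c^2 + 64*c - 24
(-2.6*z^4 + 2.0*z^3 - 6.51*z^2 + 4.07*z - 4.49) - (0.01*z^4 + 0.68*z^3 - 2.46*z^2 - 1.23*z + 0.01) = -2.61*z^4 + 1.32*z^3 - 4.05*z^2 + 5.3*z - 4.5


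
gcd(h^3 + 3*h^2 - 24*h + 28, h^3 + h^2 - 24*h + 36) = h - 2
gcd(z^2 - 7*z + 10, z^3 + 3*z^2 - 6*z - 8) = z - 2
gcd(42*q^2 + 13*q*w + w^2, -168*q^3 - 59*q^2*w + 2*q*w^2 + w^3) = 7*q + w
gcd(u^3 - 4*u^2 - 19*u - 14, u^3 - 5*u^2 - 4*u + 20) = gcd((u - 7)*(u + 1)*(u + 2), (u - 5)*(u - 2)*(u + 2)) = u + 2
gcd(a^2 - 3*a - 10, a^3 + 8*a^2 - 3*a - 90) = 1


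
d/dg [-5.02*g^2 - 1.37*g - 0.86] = -10.04*g - 1.37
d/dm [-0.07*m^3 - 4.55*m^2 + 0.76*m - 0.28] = -0.21*m^2 - 9.1*m + 0.76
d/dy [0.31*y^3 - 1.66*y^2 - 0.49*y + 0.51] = 0.93*y^2 - 3.32*y - 0.49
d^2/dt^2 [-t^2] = -2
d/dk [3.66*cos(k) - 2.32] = -3.66*sin(k)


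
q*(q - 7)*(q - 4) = q^3 - 11*q^2 + 28*q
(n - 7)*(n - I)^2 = n^3 - 7*n^2 - 2*I*n^2 - n + 14*I*n + 7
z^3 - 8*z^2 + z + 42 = (z - 7)*(z - 3)*(z + 2)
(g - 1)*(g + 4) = g^2 + 3*g - 4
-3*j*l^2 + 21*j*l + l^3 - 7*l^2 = l*(-3*j + l)*(l - 7)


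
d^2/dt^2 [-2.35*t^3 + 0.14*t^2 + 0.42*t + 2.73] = 0.28 - 14.1*t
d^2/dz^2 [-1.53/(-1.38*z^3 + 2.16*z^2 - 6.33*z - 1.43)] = ((6.6096 - 12.6684*z)*(1.38*z^3 - 2.16*z^2 + 6.33*z + 1.43) + 1.53*(4.14*z^2 - 4.32*z + 6.33)*(8.28*z^2 - 8.64*z + 12.66))/(1.38*z^3 - 2.16*z^2 + 6.33*z + 1.43)^3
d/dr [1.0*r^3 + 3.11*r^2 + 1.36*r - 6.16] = 3.0*r^2 + 6.22*r + 1.36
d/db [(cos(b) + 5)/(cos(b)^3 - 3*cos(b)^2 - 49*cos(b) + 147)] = (-57*cos(b)/2 + 6*cos(2*b) + cos(3*b)/2 - 386)*sin(b)/(cos(b)^3 - 3*cos(b)^2 - 49*cos(b) + 147)^2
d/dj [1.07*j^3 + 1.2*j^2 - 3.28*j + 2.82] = 3.21*j^2 + 2.4*j - 3.28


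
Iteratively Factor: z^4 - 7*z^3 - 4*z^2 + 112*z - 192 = (z - 4)*(z^3 - 3*z^2 - 16*z + 48) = (z - 4)*(z - 3)*(z^2 - 16) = (z - 4)^2*(z - 3)*(z + 4)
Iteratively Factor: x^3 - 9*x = (x + 3)*(x^2 - 3*x) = x*(x + 3)*(x - 3)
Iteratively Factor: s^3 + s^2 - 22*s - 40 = (s - 5)*(s^2 + 6*s + 8) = (s - 5)*(s + 2)*(s + 4)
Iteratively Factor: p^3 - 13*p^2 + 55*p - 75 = (p - 3)*(p^2 - 10*p + 25) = (p - 5)*(p - 3)*(p - 5)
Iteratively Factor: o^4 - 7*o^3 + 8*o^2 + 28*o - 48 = (o - 3)*(o^3 - 4*o^2 - 4*o + 16) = (o - 4)*(o - 3)*(o^2 - 4) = (o - 4)*(o - 3)*(o - 2)*(o + 2)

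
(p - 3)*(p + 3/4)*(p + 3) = p^3 + 3*p^2/4 - 9*p - 27/4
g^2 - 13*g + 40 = (g - 8)*(g - 5)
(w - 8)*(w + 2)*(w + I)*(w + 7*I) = w^4 - 6*w^3 + 8*I*w^3 - 23*w^2 - 48*I*w^2 + 42*w - 128*I*w + 112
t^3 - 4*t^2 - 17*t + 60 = (t - 5)*(t - 3)*(t + 4)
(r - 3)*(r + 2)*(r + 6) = r^3 + 5*r^2 - 12*r - 36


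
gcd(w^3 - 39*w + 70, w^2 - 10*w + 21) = 1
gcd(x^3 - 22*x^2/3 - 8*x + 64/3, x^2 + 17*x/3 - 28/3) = x - 4/3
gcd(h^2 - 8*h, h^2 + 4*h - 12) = 1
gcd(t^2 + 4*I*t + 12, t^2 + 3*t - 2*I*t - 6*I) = t - 2*I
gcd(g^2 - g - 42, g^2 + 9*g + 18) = g + 6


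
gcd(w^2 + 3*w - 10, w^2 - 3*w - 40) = w + 5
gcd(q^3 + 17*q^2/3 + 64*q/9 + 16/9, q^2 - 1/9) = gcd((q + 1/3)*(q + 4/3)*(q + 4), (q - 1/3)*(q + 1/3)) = q + 1/3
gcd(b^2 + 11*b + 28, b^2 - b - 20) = b + 4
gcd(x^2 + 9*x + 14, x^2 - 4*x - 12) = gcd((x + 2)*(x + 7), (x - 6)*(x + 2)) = x + 2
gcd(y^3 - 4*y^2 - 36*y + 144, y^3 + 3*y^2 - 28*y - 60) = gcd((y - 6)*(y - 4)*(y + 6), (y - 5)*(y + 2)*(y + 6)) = y + 6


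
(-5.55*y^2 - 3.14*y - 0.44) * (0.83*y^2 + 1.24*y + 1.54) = -4.6065*y^4 - 9.4882*y^3 - 12.8058*y^2 - 5.3812*y - 0.6776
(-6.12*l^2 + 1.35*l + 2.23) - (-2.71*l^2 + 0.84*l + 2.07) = -3.41*l^2 + 0.51*l + 0.16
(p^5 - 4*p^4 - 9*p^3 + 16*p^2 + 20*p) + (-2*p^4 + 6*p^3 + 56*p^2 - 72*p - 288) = p^5 - 6*p^4 - 3*p^3 + 72*p^2 - 52*p - 288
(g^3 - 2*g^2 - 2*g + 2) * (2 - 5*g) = -5*g^4 + 12*g^3 + 6*g^2 - 14*g + 4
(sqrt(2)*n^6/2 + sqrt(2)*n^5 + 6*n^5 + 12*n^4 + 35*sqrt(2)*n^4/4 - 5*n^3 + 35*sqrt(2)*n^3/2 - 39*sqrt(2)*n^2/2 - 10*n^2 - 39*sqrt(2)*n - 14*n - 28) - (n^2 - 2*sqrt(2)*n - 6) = sqrt(2)*n^6/2 + sqrt(2)*n^5 + 6*n^5 + 12*n^4 + 35*sqrt(2)*n^4/4 - 5*n^3 + 35*sqrt(2)*n^3/2 - 39*sqrt(2)*n^2/2 - 11*n^2 - 37*sqrt(2)*n - 14*n - 22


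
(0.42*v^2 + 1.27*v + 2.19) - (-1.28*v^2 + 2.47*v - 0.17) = 1.7*v^2 - 1.2*v + 2.36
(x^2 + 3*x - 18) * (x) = x^3 + 3*x^2 - 18*x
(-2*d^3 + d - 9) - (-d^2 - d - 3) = -2*d^3 + d^2 + 2*d - 6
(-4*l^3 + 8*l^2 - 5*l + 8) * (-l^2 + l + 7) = 4*l^5 - 12*l^4 - 15*l^3 + 43*l^2 - 27*l + 56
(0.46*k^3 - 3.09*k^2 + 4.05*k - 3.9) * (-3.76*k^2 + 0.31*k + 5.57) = -1.7296*k^5 + 11.761*k^4 - 13.6237*k^3 - 1.2918*k^2 + 21.3495*k - 21.723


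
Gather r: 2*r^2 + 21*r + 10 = 2*r^2 + 21*r + 10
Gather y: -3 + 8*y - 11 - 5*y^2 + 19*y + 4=-5*y^2 + 27*y - 10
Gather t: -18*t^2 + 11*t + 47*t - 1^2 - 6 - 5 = -18*t^2 + 58*t - 12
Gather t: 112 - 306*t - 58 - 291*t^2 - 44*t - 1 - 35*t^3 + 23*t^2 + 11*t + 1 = -35*t^3 - 268*t^2 - 339*t + 54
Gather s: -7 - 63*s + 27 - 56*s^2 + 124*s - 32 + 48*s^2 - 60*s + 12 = -8*s^2 + s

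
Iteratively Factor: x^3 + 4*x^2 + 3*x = (x + 1)*(x^2 + 3*x) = (x + 1)*(x + 3)*(x)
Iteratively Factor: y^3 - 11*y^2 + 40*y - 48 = (y - 3)*(y^2 - 8*y + 16) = (y - 4)*(y - 3)*(y - 4)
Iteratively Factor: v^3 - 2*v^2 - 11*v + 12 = (v - 1)*(v^2 - v - 12) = (v - 4)*(v - 1)*(v + 3)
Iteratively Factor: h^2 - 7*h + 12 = (h - 4)*(h - 3)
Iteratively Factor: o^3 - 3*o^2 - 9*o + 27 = (o + 3)*(o^2 - 6*o + 9) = (o - 3)*(o + 3)*(o - 3)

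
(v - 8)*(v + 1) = v^2 - 7*v - 8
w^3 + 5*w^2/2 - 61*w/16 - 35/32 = (w - 5/4)*(w + 1/4)*(w + 7/2)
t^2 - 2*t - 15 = (t - 5)*(t + 3)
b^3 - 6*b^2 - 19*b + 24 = (b - 8)*(b - 1)*(b + 3)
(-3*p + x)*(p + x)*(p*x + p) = -3*p^3*x - 3*p^3 - 2*p^2*x^2 - 2*p^2*x + p*x^3 + p*x^2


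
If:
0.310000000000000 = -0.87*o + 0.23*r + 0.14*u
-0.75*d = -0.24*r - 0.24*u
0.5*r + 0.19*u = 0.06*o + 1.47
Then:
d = 0.200797720797721*u + 0.957492877492877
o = 0.0624406457739791*u + 0.434710351377018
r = 2.99216524216524 - 0.372507122507123*u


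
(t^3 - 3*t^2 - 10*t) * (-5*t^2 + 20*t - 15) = -5*t^5 + 35*t^4 - 25*t^3 - 155*t^2 + 150*t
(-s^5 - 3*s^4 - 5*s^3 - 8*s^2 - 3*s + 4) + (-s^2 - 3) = -s^5 - 3*s^4 - 5*s^3 - 9*s^2 - 3*s + 1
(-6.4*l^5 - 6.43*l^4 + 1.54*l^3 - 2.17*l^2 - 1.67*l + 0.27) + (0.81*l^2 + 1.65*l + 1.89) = -6.4*l^5 - 6.43*l^4 + 1.54*l^3 - 1.36*l^2 - 0.02*l + 2.16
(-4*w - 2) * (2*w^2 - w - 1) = -8*w^3 + 6*w + 2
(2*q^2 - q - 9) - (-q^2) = 3*q^2 - q - 9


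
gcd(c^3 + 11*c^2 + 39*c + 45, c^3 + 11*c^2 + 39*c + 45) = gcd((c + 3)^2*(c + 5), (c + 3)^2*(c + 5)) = c^3 + 11*c^2 + 39*c + 45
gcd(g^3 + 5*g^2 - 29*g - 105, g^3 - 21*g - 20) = g - 5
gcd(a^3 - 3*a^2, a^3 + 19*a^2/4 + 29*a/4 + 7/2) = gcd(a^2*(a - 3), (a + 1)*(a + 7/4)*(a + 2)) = 1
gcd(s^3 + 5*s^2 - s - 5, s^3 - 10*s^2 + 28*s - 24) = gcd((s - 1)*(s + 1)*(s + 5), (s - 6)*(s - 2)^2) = 1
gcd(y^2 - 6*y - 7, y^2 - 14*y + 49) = y - 7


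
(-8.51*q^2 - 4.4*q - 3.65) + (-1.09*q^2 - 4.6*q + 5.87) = -9.6*q^2 - 9.0*q + 2.22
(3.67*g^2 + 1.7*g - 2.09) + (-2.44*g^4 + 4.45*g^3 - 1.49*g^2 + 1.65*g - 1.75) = -2.44*g^4 + 4.45*g^3 + 2.18*g^2 + 3.35*g - 3.84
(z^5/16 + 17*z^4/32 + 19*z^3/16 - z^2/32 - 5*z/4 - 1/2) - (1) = z^5/16 + 17*z^4/32 + 19*z^3/16 - z^2/32 - 5*z/4 - 3/2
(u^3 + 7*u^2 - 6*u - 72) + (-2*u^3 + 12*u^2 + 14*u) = -u^3 + 19*u^2 + 8*u - 72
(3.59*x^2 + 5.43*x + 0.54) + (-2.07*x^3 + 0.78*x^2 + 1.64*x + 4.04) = -2.07*x^3 + 4.37*x^2 + 7.07*x + 4.58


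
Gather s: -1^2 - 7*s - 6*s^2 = -6*s^2 - 7*s - 1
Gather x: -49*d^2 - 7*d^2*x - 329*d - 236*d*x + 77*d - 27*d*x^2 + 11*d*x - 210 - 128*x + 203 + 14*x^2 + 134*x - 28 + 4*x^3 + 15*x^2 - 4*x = -49*d^2 - 252*d + 4*x^3 + x^2*(29 - 27*d) + x*(-7*d^2 - 225*d + 2) - 35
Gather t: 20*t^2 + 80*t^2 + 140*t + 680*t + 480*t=100*t^2 + 1300*t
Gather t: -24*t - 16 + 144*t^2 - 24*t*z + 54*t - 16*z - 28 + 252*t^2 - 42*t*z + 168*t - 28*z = 396*t^2 + t*(198 - 66*z) - 44*z - 44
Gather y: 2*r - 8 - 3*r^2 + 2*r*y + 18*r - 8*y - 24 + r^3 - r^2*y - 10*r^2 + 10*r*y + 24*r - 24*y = r^3 - 13*r^2 + 44*r + y*(-r^2 + 12*r - 32) - 32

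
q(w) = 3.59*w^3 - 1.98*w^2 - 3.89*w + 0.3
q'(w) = 10.77*w^2 - 3.96*w - 3.89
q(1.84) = 8.80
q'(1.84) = 25.29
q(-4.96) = -467.18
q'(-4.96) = 280.71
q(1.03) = -1.88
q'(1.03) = 3.46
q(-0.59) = 1.17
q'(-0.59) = 2.20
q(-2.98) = -100.70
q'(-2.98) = 103.55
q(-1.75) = -18.20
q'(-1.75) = 36.02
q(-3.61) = -180.36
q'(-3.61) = 150.76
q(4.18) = 211.64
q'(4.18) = 167.73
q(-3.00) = -102.78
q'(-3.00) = 104.92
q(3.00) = 67.74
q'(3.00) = 81.16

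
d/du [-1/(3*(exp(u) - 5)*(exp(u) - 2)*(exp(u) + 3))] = ((exp(u) - 5)*(exp(u) - 2) + (exp(u) - 5)*(exp(u) + 3) + (exp(u) - 2)*(exp(u) + 3))*exp(u)/(3*(exp(u) - 5)^2*(exp(u) - 2)^2*(exp(u) + 3)^2)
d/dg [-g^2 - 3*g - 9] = -2*g - 3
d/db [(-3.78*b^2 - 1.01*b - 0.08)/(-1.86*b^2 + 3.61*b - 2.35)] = (-15.5244*b^2 + 17.4684*b + 2.6623)/(3.4596*b^4 - 13.4292*b^3 + 21.7741*b^2 - 16.967*b + 5.5225)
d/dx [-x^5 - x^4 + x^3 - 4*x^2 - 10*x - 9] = -5*x^4 - 4*x^3 + 3*x^2 - 8*x - 10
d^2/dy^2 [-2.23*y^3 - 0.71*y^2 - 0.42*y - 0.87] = -13.38*y - 1.42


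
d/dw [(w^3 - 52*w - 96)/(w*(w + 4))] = (w^4 + 8*w^3 + 52*w^2 + 192*w + 384)/(w^2*(w^2 + 8*w + 16))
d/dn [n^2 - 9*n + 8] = 2*n - 9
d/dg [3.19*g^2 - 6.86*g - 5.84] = 6.38*g - 6.86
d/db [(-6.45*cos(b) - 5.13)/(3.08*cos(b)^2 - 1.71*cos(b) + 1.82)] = (-19.866*cos(b)^2 - 31.6008*cos(b) + 20.5113)*sin(b)/(9.4864*cos(b)^4 - 10.5336*cos(b)^3 + 14.1353*cos(b)^2 - 6.2244*cos(b) + 3.3124)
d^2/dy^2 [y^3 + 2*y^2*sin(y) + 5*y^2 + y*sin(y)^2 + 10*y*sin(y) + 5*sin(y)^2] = -2*y^2*sin(y) - 10*y*sin(y) + 8*y*cos(y) + 2*y*cos(2*y) + 6*y + 4*sin(y) + 2*sin(2*y) + 20*cos(y) + 10*cos(2*y) + 10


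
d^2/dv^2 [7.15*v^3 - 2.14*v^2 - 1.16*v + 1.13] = 42.9*v - 4.28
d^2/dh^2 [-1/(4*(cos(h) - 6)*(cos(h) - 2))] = (2*sin(h)^4 - 9*sin(h)^2 + 63*cos(h) - 3*cos(3*h) - 45)/(2*(cos(h) - 6)^3*(cos(h) - 2)^3)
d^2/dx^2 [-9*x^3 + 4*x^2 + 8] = 8 - 54*x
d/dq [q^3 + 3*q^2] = 3*q*(q + 2)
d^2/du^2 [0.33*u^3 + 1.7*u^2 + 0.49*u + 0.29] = 1.98*u + 3.4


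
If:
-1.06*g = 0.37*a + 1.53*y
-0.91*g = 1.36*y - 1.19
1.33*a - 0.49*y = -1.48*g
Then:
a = -3.92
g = 3.12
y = -1.22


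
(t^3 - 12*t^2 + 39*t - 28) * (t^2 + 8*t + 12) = t^5 - 4*t^4 - 45*t^3 + 140*t^2 + 244*t - 336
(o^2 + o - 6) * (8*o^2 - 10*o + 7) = 8*o^4 - 2*o^3 - 51*o^2 + 67*o - 42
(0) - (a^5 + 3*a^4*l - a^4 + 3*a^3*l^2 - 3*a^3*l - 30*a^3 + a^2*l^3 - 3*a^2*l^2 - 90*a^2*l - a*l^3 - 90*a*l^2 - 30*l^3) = -a^5 - 3*a^4*l + a^4 - 3*a^3*l^2 + 3*a^3*l + 30*a^3 - a^2*l^3 + 3*a^2*l^2 + 90*a^2*l + a*l^3 + 90*a*l^2 + 30*l^3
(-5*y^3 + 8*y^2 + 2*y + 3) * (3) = -15*y^3 + 24*y^2 + 6*y + 9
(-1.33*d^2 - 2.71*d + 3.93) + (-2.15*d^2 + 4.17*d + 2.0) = -3.48*d^2 + 1.46*d + 5.93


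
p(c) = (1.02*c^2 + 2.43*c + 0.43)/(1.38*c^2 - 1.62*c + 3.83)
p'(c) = (1.62 - 2.76*c)*(1.02*c^2 + 2.43*c + 0.43)/(1.38*c^2 - 1.62*c + 3.83)^2 + (2.04*c + 2.43)/(1.38*c^2 - 1.62*c + 3.83)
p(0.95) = 1.03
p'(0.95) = 0.94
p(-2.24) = 0.01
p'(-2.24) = -0.14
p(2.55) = 1.53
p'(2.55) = -0.08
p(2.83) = 1.50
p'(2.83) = -0.11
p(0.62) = 0.69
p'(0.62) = 1.08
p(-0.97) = -0.14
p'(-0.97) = -0.03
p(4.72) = 1.29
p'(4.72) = -0.10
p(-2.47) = 0.04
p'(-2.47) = -0.14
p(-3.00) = 0.11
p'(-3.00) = -0.12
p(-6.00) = 0.36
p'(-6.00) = -0.05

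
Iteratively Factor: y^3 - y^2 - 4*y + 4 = (y - 1)*(y^2 - 4) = (y - 1)*(y + 2)*(y - 2)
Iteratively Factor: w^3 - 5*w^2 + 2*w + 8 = (w + 1)*(w^2 - 6*w + 8) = (w - 4)*(w + 1)*(w - 2)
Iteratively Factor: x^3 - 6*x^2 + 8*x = (x)*(x^2 - 6*x + 8) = x*(x - 4)*(x - 2)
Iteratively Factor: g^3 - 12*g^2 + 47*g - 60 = (g - 3)*(g^2 - 9*g + 20) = (g - 5)*(g - 3)*(g - 4)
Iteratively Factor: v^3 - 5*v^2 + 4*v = (v - 1)*(v^2 - 4*v) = (v - 4)*(v - 1)*(v)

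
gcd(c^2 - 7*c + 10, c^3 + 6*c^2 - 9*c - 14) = c - 2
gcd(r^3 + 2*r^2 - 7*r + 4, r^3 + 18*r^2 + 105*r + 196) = r + 4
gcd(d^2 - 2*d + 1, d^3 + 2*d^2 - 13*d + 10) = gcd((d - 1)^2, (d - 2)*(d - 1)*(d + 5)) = d - 1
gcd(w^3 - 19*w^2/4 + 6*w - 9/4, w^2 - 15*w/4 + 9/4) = w^2 - 15*w/4 + 9/4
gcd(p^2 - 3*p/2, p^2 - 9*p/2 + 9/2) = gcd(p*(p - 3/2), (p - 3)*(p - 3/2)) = p - 3/2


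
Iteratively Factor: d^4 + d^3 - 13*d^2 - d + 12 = (d + 1)*(d^3 - 13*d + 12) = (d - 3)*(d + 1)*(d^2 + 3*d - 4) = (d - 3)*(d + 1)*(d + 4)*(d - 1)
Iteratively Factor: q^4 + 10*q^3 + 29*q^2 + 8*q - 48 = (q - 1)*(q^3 + 11*q^2 + 40*q + 48) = (q - 1)*(q + 4)*(q^2 + 7*q + 12) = (q - 1)*(q + 4)^2*(q + 3)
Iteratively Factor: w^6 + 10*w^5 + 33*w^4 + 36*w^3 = (w + 4)*(w^5 + 6*w^4 + 9*w^3) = w*(w + 4)*(w^4 + 6*w^3 + 9*w^2) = w*(w + 3)*(w + 4)*(w^3 + 3*w^2) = w*(w + 3)^2*(w + 4)*(w^2) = w^2*(w + 3)^2*(w + 4)*(w)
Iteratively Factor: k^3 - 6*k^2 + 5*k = (k - 1)*(k^2 - 5*k) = (k - 5)*(k - 1)*(k)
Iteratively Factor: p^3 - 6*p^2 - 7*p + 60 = (p - 4)*(p^2 - 2*p - 15) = (p - 4)*(p + 3)*(p - 5)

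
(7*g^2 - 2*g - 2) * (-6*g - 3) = -42*g^3 - 9*g^2 + 18*g + 6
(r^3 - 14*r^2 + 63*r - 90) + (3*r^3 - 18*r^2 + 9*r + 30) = 4*r^3 - 32*r^2 + 72*r - 60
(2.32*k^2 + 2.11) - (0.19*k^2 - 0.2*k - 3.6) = 2.13*k^2 + 0.2*k + 5.71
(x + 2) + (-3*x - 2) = -2*x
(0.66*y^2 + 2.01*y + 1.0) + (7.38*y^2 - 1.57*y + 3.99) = 8.04*y^2 + 0.44*y + 4.99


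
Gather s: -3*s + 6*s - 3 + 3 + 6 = 3*s + 6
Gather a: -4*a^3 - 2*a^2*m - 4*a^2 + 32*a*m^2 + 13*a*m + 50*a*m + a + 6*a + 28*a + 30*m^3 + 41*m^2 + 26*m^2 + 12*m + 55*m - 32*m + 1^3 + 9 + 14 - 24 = -4*a^3 + a^2*(-2*m - 4) + a*(32*m^2 + 63*m + 35) + 30*m^3 + 67*m^2 + 35*m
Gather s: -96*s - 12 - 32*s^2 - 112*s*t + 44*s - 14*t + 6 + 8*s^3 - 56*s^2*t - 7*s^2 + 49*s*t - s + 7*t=8*s^3 + s^2*(-56*t - 39) + s*(-63*t - 53) - 7*t - 6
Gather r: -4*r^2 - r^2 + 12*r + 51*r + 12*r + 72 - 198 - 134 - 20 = -5*r^2 + 75*r - 280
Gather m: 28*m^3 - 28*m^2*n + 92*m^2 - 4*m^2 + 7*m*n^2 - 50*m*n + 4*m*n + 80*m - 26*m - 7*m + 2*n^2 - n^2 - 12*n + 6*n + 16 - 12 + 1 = 28*m^3 + m^2*(88 - 28*n) + m*(7*n^2 - 46*n + 47) + n^2 - 6*n + 5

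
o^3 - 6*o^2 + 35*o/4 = o*(o - 7/2)*(o - 5/2)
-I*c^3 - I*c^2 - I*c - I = (c - I)*(c + I)*(-I*c - I)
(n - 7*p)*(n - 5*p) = n^2 - 12*n*p + 35*p^2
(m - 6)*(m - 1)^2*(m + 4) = m^4 - 4*m^3 - 19*m^2 + 46*m - 24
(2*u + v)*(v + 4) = 2*u*v + 8*u + v^2 + 4*v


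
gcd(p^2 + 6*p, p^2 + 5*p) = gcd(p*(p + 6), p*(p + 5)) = p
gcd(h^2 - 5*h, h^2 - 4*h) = h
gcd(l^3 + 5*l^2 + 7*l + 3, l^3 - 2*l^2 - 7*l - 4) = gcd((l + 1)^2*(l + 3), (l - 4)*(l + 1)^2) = l^2 + 2*l + 1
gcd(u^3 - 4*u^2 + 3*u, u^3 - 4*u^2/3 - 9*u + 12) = u - 3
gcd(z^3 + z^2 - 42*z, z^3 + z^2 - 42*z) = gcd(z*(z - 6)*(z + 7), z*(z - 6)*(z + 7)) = z^3 + z^2 - 42*z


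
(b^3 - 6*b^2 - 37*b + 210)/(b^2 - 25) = (b^2 - b - 42)/(b + 5)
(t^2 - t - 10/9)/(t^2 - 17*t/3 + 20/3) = (t + 2/3)/(t - 4)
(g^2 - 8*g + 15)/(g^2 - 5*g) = (g - 3)/g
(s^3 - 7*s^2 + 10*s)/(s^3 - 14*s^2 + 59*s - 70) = s/(s - 7)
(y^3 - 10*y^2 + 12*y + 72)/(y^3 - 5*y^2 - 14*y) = (y^2 - 12*y + 36)/(y*(y - 7))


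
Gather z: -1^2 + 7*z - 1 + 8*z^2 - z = 8*z^2 + 6*z - 2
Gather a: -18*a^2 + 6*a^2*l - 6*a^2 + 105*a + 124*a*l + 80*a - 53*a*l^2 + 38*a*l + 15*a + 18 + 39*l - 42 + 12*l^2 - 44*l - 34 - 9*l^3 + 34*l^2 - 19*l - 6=a^2*(6*l - 24) + a*(-53*l^2 + 162*l + 200) - 9*l^3 + 46*l^2 - 24*l - 64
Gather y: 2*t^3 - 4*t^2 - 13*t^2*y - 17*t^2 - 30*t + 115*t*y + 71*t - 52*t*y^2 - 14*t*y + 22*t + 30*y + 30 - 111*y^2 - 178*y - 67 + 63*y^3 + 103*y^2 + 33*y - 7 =2*t^3 - 21*t^2 + 63*t + 63*y^3 + y^2*(-52*t - 8) + y*(-13*t^2 + 101*t - 115) - 44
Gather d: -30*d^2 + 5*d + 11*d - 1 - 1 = -30*d^2 + 16*d - 2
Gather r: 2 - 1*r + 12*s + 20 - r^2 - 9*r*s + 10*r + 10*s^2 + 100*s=-r^2 + r*(9 - 9*s) + 10*s^2 + 112*s + 22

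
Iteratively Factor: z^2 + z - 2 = (z - 1)*(z + 2)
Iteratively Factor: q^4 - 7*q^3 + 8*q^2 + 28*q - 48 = (q - 4)*(q^3 - 3*q^2 - 4*q + 12) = (q - 4)*(q - 2)*(q^2 - q - 6) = (q - 4)*(q - 3)*(q - 2)*(q + 2)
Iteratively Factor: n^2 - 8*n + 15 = (n - 5)*(n - 3)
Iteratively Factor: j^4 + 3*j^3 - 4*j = (j)*(j^3 + 3*j^2 - 4) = j*(j + 2)*(j^2 + j - 2) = j*(j - 1)*(j + 2)*(j + 2)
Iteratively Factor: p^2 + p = (p)*(p + 1)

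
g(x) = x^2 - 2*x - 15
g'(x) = 2*x - 2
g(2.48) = -13.81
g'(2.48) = 2.96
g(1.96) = -15.08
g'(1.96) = 1.92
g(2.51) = -13.72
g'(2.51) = 3.02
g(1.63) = -15.60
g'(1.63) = 1.26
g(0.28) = -15.48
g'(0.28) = -1.44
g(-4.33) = 12.41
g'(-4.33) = -10.66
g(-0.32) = -14.26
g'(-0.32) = -2.64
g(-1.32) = -10.62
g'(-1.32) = -4.64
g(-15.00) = 240.00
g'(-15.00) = -32.00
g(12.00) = 105.00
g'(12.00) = 22.00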